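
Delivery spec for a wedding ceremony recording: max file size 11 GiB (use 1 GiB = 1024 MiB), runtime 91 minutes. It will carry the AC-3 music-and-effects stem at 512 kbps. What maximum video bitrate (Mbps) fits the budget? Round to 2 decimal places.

16.79 Mbps

Budget: 11 GiB = 94489.3 Mb.
91 min = 5460 s
Total bitrate budget: 94489.3 Mb / 5460 s = 17.306 Mbps.
Audio: 512 kbps = 0.512 Mbps.
Video: 17.306 − 0.512 = 16.794 Mbps.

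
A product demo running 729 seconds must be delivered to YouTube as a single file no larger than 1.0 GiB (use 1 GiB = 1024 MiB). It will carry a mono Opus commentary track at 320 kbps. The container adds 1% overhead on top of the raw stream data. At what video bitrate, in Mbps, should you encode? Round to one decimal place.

11.3 Mbps

Budget: 1.0 GiB = 8589.9 Mb.
Stream payload after overhead: 8589.9 / 1.01 = 8504.9 Mb.
Total bitrate budget: 8504.9 Mb / 729 s = 11.667 Mbps.
Audio: 320 kbps = 0.320 Mbps.
Video: 11.667 − 0.320 = 11.347 Mbps.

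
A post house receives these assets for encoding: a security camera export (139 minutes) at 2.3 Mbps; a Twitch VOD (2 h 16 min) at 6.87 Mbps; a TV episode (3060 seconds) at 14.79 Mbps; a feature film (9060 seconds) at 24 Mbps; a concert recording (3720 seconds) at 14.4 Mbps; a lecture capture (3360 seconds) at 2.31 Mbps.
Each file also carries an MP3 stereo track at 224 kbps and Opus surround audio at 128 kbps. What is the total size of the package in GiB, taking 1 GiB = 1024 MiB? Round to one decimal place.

Audio total: 224 + 128 = 352 kbps = 0.352 Mbps.
security camera export: 2.652 Mbps × 8340 s = 22117.7 Mb
Twitch VOD: 7.222 Mbps × 8160 s = 58931.5 Mb
TV episode: 15.142 Mbps × 3060 s = 46334.5 Mb
feature film: 24.352 Mbps × 9060 s = 220629.1 Mb
concert recording: 14.752 Mbps × 3720 s = 54877.4 Mb
lecture capture: 2.662 Mbps × 3360 s = 8944.3 Mb
Total: 411834.6 Mb = 51479.3 MB.
= 47.94 GiB.

47.9 GiB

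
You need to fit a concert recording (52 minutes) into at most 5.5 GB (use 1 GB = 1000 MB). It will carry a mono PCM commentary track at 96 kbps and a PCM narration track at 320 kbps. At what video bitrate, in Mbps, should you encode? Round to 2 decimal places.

Budget: 5.5 GB = 44000.0 Mb.
52 min = 3120 s
Total bitrate budget: 44000.0 Mb / 3120 s = 14.103 Mbps.
Audio total: 96 + 320 = 416 kbps = 0.416 Mbps.
Video: 14.103 − 0.416 = 13.687 Mbps.

13.69 Mbps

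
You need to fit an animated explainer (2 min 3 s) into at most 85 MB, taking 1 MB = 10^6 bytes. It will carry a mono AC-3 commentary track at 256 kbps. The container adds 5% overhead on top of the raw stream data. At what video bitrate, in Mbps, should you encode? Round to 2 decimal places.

5.01 Mbps

Budget: 85 MB = 680.0 Mb.
Stream payload after overhead: 680.0 / 1.05 = 647.6 Mb.
2 min 3 s = 123 s
Total bitrate budget: 647.6 Mb / 123 s = 5.265 Mbps.
Audio: 256 kbps = 0.256 Mbps.
Video: 5.265 − 0.256 = 5.009 Mbps.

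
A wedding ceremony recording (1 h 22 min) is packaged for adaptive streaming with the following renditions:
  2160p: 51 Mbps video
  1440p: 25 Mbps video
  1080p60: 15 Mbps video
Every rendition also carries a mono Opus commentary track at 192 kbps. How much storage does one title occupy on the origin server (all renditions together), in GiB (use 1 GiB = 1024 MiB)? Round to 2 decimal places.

1 h 22 min = 82 min = 4920 s
Audio: 192 kbps = 0.192 Mbps.
Sum of rendition bitrates: (51+0.192) + (25+0.192) + (15+0.192) = 91.576 Mbps.
× 4920 s = 450,554 Mb = 56,319 MB = 52.45 GiB.

52.45 GiB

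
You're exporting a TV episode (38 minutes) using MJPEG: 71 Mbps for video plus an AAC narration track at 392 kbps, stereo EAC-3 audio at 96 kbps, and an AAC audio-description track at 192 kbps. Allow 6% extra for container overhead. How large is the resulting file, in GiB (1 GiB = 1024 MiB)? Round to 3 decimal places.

20.167 GiB

38 min = 2280 s
Audio total: 392 + 96 + 192 = 680 kbps = 0.680 Mbps.
Total bitrate: 71 + 0.680 = 71.680 Mbps.
Stream data: 71.680 Mbps × 2280 s = 163430.4 Mb.
With 6% container overhead: ×1.06.
173,236 Mb = 21,654,528,000 bytes ÷ 1,073,741,824 = 20.17 GiB.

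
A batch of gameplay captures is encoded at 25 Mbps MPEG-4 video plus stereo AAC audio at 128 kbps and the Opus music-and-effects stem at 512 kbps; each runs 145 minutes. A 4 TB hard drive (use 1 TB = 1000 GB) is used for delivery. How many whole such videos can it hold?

145 min = 8700 s
Audio total: 128 + 512 = 640 kbps = 0.640 Mbps.
Total bitrate: 25.640 Mbps.
Per item: 25.640 Mbps × 8700 s = 223,068 Mb = 27,884 MB.
Capacity: 4 TB = 32,000,000 Mb; 143.45 items → 143 complete.

143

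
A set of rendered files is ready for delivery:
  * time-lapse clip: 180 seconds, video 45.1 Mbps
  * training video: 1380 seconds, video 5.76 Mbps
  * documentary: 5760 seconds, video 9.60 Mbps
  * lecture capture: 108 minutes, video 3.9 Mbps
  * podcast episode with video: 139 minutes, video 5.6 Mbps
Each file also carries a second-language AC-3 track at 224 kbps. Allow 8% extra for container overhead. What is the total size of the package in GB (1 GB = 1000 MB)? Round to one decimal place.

Audio: 224 kbps = 0.224 Mbps.
time-lapse clip: 45.324 Mbps × 180 s × 1.08 = 8811.0 Mb
training video: 5.984 Mbps × 1380 s × 1.08 = 8918.6 Mb
documentary: 9.824 Mbps × 5760 s × 1.08 = 61113.1 Mb
lecture capture: 4.124 Mbps × 6480 s × 1.08 = 28861.4 Mb
podcast episode with video: 5.824 Mbps × 8340 s × 1.08 = 52457.9 Mb
Total: 160162.0 Mb = 20020.3 MB.
= 20.02 GB.

20.0 GB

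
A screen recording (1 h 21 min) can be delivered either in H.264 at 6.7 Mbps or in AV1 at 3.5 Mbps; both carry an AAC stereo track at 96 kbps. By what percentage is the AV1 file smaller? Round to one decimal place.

1 h 21 min = 81 min = 4860 s
Audio: 96 kbps = 0.096 Mbps.
H.264: 6.796 Mbps × 4860 s = 33028.6 Mb = 3.845 GiB.
AV1: 3.596 Mbps × 4860 s = 17476.6 Mb = 2.035 GiB.
Reduction: (1 − 2.035/3.845) × 100 = 47.09%.

47.1%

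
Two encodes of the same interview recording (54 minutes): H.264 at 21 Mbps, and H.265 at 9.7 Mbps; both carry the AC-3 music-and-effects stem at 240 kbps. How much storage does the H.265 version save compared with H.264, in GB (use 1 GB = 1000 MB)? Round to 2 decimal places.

4.58 GB

54 min = 3240 s
Audio: 240 kbps = 0.240 Mbps.
H.264: 21.240 Mbps × 3240 s = 68817.6 Mb = 8.602 GB.
H.265: 9.940 Mbps × 3240 s = 32205.6 Mb = 4.026 GB.
Saving: 8.602 − 4.026 = 4.577 GB.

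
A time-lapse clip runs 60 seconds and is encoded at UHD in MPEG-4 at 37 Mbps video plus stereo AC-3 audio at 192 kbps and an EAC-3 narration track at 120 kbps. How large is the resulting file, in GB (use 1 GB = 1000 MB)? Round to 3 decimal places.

Audio total: 192 + 120 = 312 kbps = 0.312 Mbps.
Total bitrate: 37 + 0.312 = 37.312 Mbps.
Stream data: 37.312 Mbps × 60 s = 2238.7 Mb.
2,239 Mb ÷ 8 = 279.8 MB → 0.2798 GB.

0.280 GB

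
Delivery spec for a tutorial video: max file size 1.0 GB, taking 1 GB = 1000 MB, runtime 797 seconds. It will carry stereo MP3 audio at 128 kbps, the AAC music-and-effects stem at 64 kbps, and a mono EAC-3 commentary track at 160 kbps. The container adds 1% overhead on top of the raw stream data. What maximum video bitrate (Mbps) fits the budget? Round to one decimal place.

Budget: 1.0 GB = 8000.0 Mb.
Stream payload after overhead: 8000.0 / 1.01 = 7920.8 Mb.
Total bitrate budget: 7920.8 Mb / 797 s = 9.938 Mbps.
Audio total: 128 + 64 + 160 = 352 kbps = 0.352 Mbps.
Video: 9.938 − 0.352 = 9.586 Mbps.

9.6 Mbps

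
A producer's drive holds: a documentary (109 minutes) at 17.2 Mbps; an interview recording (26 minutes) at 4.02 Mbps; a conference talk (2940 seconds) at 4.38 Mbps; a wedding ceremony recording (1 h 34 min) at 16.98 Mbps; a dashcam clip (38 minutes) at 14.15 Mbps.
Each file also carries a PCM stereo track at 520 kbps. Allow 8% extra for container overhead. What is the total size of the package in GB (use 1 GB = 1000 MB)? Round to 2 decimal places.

36.39 GB

Audio: 520 kbps = 0.520 Mbps.
documentary: 17.720 Mbps × 6540 s × 1.08 = 125159.9 Mb
interview recording: 4.540 Mbps × 1560 s × 1.08 = 7649.0 Mb
conference talk: 4.900 Mbps × 2940 s × 1.08 = 15558.5 Mb
wedding ceremony recording: 17.500 Mbps × 5640 s × 1.08 = 106596.0 Mb
dashcam clip: 14.670 Mbps × 2280 s × 1.08 = 36123.4 Mb
Total: 291086.8 Mb = 36385.8 MB.
= 36.39 GB.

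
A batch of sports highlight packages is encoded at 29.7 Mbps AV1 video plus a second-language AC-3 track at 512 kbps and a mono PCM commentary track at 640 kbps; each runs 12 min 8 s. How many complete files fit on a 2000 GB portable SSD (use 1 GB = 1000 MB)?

712

12 min 8 s = 728 s
Audio total: 512 + 640 = 1152 kbps = 1.152 Mbps.
Total bitrate: 30.852 Mbps.
Per item: 30.852 Mbps × 728 s = 22,460 Mb = 2,808 MB.
Capacity: 2000 GB = 16,000,000 Mb; 712.37 items → 712 complete.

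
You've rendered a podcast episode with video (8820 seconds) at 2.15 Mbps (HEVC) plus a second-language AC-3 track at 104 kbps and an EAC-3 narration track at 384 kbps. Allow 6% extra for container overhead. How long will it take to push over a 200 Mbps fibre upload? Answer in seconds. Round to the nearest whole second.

Audio total: 104 + 384 = 488 kbps = 0.488 Mbps.
Total bitrate: 2.638 Mbps.
File: 2.638 Mbps × 8820 s = 23267.2 Mb.
With 6% container overhead: ×1.06. → 24663.2 Mb.
At 200 Mbps: 24663.2 / 200 = 123.3 s ≈ 123 seconds.

123 seconds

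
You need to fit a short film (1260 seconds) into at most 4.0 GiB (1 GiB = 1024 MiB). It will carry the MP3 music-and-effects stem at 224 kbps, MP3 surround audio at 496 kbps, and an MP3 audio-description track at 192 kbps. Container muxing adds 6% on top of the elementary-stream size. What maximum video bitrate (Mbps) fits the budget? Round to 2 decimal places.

24.81 Mbps

Budget: 4.0 GiB = 34359.7 Mb.
Stream payload after overhead: 34359.7 / 1.06 = 32414.8 Mb.
Total bitrate budget: 32414.8 Mb / 1260 s = 25.726 Mbps.
Audio total: 224 + 496 + 192 = 912 kbps = 0.912 Mbps.
Video: 25.726 − 0.912 = 24.814 Mbps.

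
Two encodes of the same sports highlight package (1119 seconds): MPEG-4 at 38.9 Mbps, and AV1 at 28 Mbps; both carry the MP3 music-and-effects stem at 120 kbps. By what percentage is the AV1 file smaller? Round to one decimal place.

Audio: 120 kbps = 0.120 Mbps.
MPEG-4: 39.020 Mbps × 1119 s = 43663.4 Mb = 5.458 GB.
AV1: 28.120 Mbps × 1119 s = 31466.3 Mb = 3.933 GB.
Reduction: (1 − 3.933/5.458) × 100 = 27.93%.

27.9%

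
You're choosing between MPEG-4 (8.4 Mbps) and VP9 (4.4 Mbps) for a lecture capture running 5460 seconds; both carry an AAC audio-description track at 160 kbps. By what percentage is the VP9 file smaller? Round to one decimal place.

Audio: 160 kbps = 0.160 Mbps.
MPEG-4: 8.560 Mbps × 5460 s = 46737.6 Mb = 5.842 GB.
VP9: 4.560 Mbps × 5460 s = 24897.6 Mb = 3.112 GB.
Reduction: (1 − 3.112/5.842) × 100 = 46.73%.

46.7%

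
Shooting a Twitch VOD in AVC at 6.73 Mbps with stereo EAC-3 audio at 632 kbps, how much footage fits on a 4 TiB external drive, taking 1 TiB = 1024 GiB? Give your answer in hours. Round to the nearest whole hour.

Audio: 632 kbps = 0.632 Mbps.
Total bitrate: 6.73 + 0.632 = 7.362 Mbps.
Capacity: 4 TiB = 35,184,372 Mb.
Recording time: 35,184,372 / 7.362 = 4,779,187 s ≈ 1,328 hours.

1328 hours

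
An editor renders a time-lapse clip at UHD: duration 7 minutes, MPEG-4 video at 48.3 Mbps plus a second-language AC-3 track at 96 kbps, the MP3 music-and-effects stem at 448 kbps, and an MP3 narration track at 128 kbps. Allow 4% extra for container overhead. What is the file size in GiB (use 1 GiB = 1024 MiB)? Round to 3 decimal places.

7 min = 420 s
Audio total: 96 + 448 + 128 = 672 kbps = 0.672 Mbps.
Total bitrate: 48.3 + 0.672 = 48.972 Mbps.
Stream data: 48.972 Mbps × 420 s = 20568.2 Mb.
With 4% container overhead: ×1.04.
21,391 Mb = 2,673,871,200 bytes ÷ 1,073,741,824 = 2.490 GiB.

2.490 GiB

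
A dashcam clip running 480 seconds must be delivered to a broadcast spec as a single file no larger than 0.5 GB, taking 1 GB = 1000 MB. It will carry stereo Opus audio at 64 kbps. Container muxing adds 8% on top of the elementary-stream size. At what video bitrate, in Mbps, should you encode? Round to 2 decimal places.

7.65 Mbps

Budget: 0.5 GB = 4000.0 Mb.
Stream payload after overhead: 4000.0 / 1.08 = 3703.7 Mb.
Total bitrate budget: 3703.7 Mb / 480 s = 7.716 Mbps.
Audio: 64 kbps = 0.064 Mbps.
Video: 7.716 − 0.064 = 7.652 Mbps.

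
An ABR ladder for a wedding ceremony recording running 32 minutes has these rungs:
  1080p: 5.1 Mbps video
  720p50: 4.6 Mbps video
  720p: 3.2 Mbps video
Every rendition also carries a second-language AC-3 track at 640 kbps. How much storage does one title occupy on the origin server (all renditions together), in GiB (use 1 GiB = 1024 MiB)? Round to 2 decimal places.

32 min = 1920 s
Audio: 640 kbps = 0.640 Mbps.
Sum of rendition bitrates: (5.1+0.640) + (4.6+0.640) + (3.2+0.640) = 14.820 Mbps.
× 1920 s = 28,454 Mb = 3,557 MB = 3.313 GiB.

3.31 GiB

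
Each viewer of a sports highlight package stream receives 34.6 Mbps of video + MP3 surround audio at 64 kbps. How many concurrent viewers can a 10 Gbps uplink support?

Audio: 64 kbps = 0.064 Mbps.
Per-viewer media rate: 34.664 Mbps.
10 Gbps = 10,000 Mbps; 10,000 / 34.664 = 288.48 → 288 viewers.

288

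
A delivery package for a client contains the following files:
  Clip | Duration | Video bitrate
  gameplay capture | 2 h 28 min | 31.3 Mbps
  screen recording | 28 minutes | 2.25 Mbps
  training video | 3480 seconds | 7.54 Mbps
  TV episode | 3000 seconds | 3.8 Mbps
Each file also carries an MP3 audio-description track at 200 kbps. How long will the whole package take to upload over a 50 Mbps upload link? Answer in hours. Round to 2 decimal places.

1.79 hours

Audio: 200 kbps = 0.200 Mbps.
gameplay capture: 31.500 Mbps × 8880 s = 279720.0 Mb
screen recording: 2.450 Mbps × 1680 s = 4116.0 Mb
training video: 7.740 Mbps × 3480 s = 26935.2 Mb
TV episode: 4.000 Mbps × 3000 s = 12000.0 Mb
Total: 322771.2 Mb = 40346.4 MB.
At 50 Mbps: 322771.2 / 50 = 6455 s ≈ 1.79 hours.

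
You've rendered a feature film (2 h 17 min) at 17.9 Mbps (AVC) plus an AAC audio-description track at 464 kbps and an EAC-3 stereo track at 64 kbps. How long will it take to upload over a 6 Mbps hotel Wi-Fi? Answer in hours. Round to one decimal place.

7.0 hours

2 h 17 min = 137 min = 8220 s
Audio total: 464 + 64 = 528 kbps = 0.528 Mbps.
Total bitrate: 18.428 Mbps.
File: 18.428 Mbps × 8220 s = 151478.2 Mb.
At 6 Mbps: 151478.2 / 6 = 25246.4 s ≈ 7.01 hours.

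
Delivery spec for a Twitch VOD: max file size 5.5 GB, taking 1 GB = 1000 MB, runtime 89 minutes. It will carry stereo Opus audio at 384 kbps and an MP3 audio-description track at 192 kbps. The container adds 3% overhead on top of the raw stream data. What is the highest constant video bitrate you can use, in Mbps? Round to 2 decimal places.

Budget: 5.5 GB = 44000.0 Mb.
Stream payload after overhead: 44000.0 / 1.03 = 42718.4 Mb.
89 min = 5340 s
Total bitrate budget: 42718.4 Mb / 5340 s = 8.000 Mbps.
Audio total: 384 + 192 = 576 kbps = 0.576 Mbps.
Video: 8.000 − 0.576 = 7.424 Mbps.

7.42 Mbps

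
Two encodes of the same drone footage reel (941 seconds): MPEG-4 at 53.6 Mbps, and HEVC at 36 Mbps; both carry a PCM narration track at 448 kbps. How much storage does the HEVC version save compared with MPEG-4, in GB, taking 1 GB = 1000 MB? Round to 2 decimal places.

2.07 GB

Audio: 448 kbps = 0.448 Mbps.
MPEG-4: 54.048 Mbps × 941 s = 50859.2 Mb = 6.357 GB.
HEVC: 36.448 Mbps × 941 s = 34297.6 Mb = 4.287 GB.
Saving: 6.357 − 4.287 = 2.070 GB.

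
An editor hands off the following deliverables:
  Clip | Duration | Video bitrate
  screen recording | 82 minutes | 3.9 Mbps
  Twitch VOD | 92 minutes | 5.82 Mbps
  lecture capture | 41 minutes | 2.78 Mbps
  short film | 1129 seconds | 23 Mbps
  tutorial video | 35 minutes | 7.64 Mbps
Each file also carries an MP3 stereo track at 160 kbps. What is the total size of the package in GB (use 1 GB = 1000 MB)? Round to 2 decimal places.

Audio: 160 kbps = 0.160 Mbps.
screen recording: 4.060 Mbps × 4920 s = 19975.2 Mb
Twitch VOD: 5.980 Mbps × 5520 s = 33009.6 Mb
lecture capture: 2.940 Mbps × 2460 s = 7232.4 Mb
short film: 23.160 Mbps × 1129 s = 26147.6 Mb
tutorial video: 7.800 Mbps × 2100 s = 16380.0 Mb
Total: 102744.8 Mb = 12843.1 MB.
= 12.84 GB.

12.84 GB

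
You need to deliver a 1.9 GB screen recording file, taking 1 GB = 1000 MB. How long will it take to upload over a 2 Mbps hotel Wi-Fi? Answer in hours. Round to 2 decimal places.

2.11 hours

File: 1.9 GB = 15200.0 Mb.
At 2 Mbps: 15200.0 / 2 = 7600.0 s ≈ 2.11 hours.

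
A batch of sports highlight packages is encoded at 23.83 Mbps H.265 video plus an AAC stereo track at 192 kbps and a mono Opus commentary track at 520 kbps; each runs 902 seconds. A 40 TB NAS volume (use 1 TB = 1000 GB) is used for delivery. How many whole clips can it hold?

Audio total: 192 + 520 = 712 kbps = 0.712 Mbps.
Total bitrate: 24.542 Mbps.
Per item: 24.542 Mbps × 902 s = 22,137 Mb = 2,767 MB.
Capacity: 40 TB = 320,000,000 Mb; 14455.51 items → 14455 complete.

14455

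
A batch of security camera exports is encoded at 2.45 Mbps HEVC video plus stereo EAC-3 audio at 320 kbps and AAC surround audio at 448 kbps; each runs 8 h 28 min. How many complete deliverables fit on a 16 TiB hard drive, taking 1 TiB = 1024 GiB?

8 h 28 min = 508 min = 30480 s
Audio total: 320 + 448 = 768 kbps = 0.768 Mbps.
Total bitrate: 3.218 Mbps.
Per item: 3.218 Mbps × 30480 s = 98,085 Mb = 12,261 MB.
Capacity: 16 TiB = 140,737,488 Mb; 1434.86 items → 1434 complete.

1434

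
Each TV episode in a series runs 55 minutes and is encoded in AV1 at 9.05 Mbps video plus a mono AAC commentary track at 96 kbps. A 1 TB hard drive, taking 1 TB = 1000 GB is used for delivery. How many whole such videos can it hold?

265

55 min = 3300 s
Audio: 96 kbps = 0.096 Mbps.
Total bitrate: 9.146 Mbps.
Per item: 9.146 Mbps × 3300 s = 30,182 Mb = 3,773 MB.
Capacity: 1 TB = 8,000,000 Mb; 265.06 items → 265 complete.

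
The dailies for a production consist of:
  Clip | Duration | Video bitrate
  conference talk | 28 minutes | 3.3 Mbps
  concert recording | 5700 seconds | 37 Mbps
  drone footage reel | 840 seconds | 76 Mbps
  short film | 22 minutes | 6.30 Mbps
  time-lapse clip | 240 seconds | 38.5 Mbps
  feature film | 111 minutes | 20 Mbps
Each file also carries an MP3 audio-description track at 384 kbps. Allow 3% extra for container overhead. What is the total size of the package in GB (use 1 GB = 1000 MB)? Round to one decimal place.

56.3 GB

Audio: 384 kbps = 0.384 Mbps.
conference talk: 3.684 Mbps × 1680 s × 1.03 = 6374.8 Mb
concert recording: 37.384 Mbps × 5700 s × 1.03 = 219481.5 Mb
drone footage reel: 76.384 Mbps × 840 s × 1.03 = 66087.4 Mb
short film: 6.684 Mbps × 1320 s × 1.03 = 9087.6 Mb
time-lapse clip: 38.884 Mbps × 240 s × 1.03 = 9612.1 Mb
feature film: 20.384 Mbps × 6660 s × 1.03 = 139830.2 Mb
Total: 450473.5 Mb = 56309.2 MB.
= 56.31 GB.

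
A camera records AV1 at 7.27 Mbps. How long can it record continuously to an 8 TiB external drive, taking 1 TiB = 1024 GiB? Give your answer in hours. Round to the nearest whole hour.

Capacity: 8 TiB = 70,368,744 Mb.
Recording time: 70,368,744 / 7.270 = 9,679,332 s ≈ 2,689 hours.

2689 hours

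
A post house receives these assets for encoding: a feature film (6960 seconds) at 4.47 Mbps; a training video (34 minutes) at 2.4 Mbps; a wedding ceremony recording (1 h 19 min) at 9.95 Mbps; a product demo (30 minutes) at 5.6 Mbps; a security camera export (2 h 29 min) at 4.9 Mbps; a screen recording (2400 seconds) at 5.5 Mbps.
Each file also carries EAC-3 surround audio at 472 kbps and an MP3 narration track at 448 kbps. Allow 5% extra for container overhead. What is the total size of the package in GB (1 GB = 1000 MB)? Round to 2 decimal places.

22.97 GB

Audio total: 472 + 448 = 920 kbps = 0.920 Mbps.
feature film: 5.390 Mbps × 6960 s × 1.05 = 39390.1 Mb
training video: 3.320 Mbps × 2040 s × 1.05 = 7111.4 Mb
wedding ceremony recording: 10.870 Mbps × 4740 s × 1.05 = 54100.0 Mb
product demo: 6.520 Mbps × 1800 s × 1.05 = 12322.8 Mb
security camera export: 5.820 Mbps × 8940 s × 1.05 = 54632.3 Mb
screen recording: 6.420 Mbps × 2400 s × 1.05 = 16178.4 Mb
Total: 183735.1 Mb = 22966.9 MB.
= 22.97 GB.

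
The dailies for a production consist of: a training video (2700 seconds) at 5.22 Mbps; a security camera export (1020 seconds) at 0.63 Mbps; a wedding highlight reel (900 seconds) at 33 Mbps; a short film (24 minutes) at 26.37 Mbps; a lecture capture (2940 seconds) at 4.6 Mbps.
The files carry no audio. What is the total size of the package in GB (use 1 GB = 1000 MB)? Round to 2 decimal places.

11.99 GB

training video: 5.220 Mbps × 2700 s = 14094.0 Mb
security camera export: 0.630 Mbps × 1020 s = 642.6 Mb
wedding highlight reel: 33.000 Mbps × 900 s = 29700.0 Mb
short film: 26.370 Mbps × 1440 s = 37972.8 Mb
lecture capture: 4.600 Mbps × 2940 s = 13524.0 Mb
Total: 95933.4 Mb = 11991.7 MB.
= 11.99 GB.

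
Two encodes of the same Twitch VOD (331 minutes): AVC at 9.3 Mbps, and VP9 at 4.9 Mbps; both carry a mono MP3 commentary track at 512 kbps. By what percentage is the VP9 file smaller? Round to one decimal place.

44.8%

331 min = 19860 s
Audio: 512 kbps = 0.512 Mbps.
AVC: 9.812 Mbps × 19860 s = 194866.3 Mb = 24.358 GB.
VP9: 5.412 Mbps × 19860 s = 107482.3 Mb = 13.435 GB.
Reduction: (1 − 13.435/24.358) × 100 = 44.84%.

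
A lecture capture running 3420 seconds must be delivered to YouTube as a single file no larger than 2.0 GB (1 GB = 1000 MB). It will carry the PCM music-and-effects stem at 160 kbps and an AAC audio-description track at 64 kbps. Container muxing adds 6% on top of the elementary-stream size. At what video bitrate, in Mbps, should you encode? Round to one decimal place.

Budget: 2.0 GB = 16000.0 Mb.
Stream payload after overhead: 16000.0 / 1.06 = 15094.3 Mb.
Total bitrate budget: 15094.3 Mb / 3420 s = 4.414 Mbps.
Audio total: 160 + 64 = 224 kbps = 0.224 Mbps.
Video: 4.414 − 0.224 = 4.190 Mbps.

4.2 Mbps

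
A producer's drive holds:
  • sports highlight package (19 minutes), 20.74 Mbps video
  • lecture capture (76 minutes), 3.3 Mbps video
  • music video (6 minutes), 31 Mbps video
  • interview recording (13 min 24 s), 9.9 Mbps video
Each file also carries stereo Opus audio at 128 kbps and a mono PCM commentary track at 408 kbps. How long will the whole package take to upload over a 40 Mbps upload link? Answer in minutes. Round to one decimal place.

Audio total: 128 + 408 = 536 kbps = 0.536 Mbps.
sports highlight package: 21.276 Mbps × 1140 s = 24254.6 Mb
lecture capture: 3.836 Mbps × 4560 s = 17492.2 Mb
music video: 31.536 Mbps × 360 s = 11353.0 Mb
interview recording: 10.436 Mbps × 804 s = 8390.5 Mb
Total: 61490.3 Mb = 7686.3 MB.
At 40 Mbps: 61490.3 / 40 = 1537 s ≈ 25.6 minutes.

25.6 minutes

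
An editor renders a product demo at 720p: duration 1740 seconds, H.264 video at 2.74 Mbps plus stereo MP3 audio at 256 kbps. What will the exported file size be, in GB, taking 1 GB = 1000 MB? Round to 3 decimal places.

0.652 GB

Audio: 256 kbps = 0.256 Mbps.
Total bitrate: 2.74 + 0.256 = 2.996 Mbps.
Stream data: 2.996 Mbps × 1740 s = 5213.0 Mb.
5,213 Mb ÷ 8 = 651.6 MB → 0.6516 GB.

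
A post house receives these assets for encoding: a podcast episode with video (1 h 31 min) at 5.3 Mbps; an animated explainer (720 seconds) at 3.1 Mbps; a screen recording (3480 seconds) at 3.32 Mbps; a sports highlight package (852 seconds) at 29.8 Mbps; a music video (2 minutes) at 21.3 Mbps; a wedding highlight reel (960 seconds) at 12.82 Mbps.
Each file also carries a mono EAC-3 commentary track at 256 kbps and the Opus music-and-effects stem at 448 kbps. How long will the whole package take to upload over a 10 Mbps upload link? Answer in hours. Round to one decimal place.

2.5 hours

Audio total: 256 + 448 = 704 kbps = 0.704 Mbps.
podcast episode with video: 6.004 Mbps × 5460 s = 32781.8 Mb
animated explainer: 3.804 Mbps × 720 s = 2738.9 Mb
screen recording: 4.024 Mbps × 3480 s = 14003.5 Mb
sports highlight package: 30.504 Mbps × 852 s = 25989.4 Mb
music video: 22.004 Mbps × 120 s = 2640.5 Mb
wedding highlight reel: 13.524 Mbps × 960 s = 12983.0 Mb
Total: 91137.2 Mb = 11392.1 MB.
At 10 Mbps: 91137.2 / 10 = 9114 s ≈ 2.53 hours.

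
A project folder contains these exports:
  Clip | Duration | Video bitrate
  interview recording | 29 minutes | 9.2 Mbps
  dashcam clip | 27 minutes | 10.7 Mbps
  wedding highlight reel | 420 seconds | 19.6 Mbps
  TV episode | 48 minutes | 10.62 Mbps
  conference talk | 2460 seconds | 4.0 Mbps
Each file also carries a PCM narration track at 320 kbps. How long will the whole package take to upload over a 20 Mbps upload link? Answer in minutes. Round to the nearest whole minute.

71 minutes

Audio: 320 kbps = 0.320 Mbps.
interview recording: 9.520 Mbps × 1740 s = 16564.8 Mb
dashcam clip: 11.020 Mbps × 1620 s = 17852.4 Mb
wedding highlight reel: 19.920 Mbps × 420 s = 8366.4 Mb
TV episode: 10.940 Mbps × 2880 s = 31507.2 Mb
conference talk: 4.320 Mbps × 2460 s = 10627.2 Mb
Total: 84918.0 Mb = 10614.8 MB.
At 20 Mbps: 84918.0 / 20 = 4246 s ≈ 70.8 minutes.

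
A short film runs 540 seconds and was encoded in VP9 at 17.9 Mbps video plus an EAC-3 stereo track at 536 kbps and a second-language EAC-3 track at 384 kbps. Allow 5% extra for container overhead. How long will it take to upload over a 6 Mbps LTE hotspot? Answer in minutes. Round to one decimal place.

Audio total: 536 + 384 = 920 kbps = 0.920 Mbps.
Total bitrate: 18.820 Mbps.
File: 18.820 Mbps × 540 s = 10162.8 Mb.
With 5% container overhead: ×1.05. → 10670.9 Mb.
At 6 Mbps: 10670.9 / 6 = 1778.5 s ≈ 29.6 minutes.

29.6 minutes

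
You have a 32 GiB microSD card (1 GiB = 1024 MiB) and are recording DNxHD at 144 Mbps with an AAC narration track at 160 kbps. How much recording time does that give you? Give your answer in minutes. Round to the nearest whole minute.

Audio: 160 kbps = 0.160 Mbps.
Total bitrate: 144 + 0.160 = 144.160 Mbps.
Capacity: 32 GiB = 274,878 Mb.
Recording time: 274,878 / 144.160 = 1,907 s ≈ 31.8 minutes.

32 minutes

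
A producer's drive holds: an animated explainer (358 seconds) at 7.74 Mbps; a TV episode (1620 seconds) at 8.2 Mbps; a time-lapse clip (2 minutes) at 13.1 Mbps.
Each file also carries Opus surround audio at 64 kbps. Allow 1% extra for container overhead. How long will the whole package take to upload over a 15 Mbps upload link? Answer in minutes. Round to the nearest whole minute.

20 minutes

Audio: 64 kbps = 0.064 Mbps.
animated explainer: 7.804 Mbps × 358 s × 1.01 = 2821.8 Mb
TV episode: 8.264 Mbps × 1620 s × 1.01 = 13521.6 Mb
time-lapse clip: 13.164 Mbps × 120 s × 1.01 = 1595.5 Mb
Total: 17938.8 Mb = 2242.4 MB.
At 15 Mbps: 17938.8 / 15 = 1196 s ≈ 19.9 minutes.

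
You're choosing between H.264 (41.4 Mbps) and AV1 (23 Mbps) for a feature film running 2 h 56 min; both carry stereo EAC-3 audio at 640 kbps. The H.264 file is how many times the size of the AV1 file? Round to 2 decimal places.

2 h 56 min = 176 min = 10560 s
Audio: 640 kbps = 0.640 Mbps.
H.264: 42.040 Mbps × 10560 s = 443942.4 Mb = 55.493 GB.
AV1: 23.640 Mbps × 10560 s = 249638.4 Mb = 31.205 GB.
Ratio: 55.493 / 31.205 = 1.778.

1.78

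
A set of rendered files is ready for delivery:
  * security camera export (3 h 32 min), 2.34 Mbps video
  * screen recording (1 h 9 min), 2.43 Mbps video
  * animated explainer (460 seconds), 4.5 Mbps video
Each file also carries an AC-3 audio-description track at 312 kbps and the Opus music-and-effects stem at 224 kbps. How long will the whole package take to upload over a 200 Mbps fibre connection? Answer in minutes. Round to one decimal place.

4.3 minutes

Audio total: 312 + 224 = 536 kbps = 0.536 Mbps.
security camera export: 2.876 Mbps × 12720 s = 36582.7 Mb
screen recording: 2.966 Mbps × 4140 s = 12279.2 Mb
animated explainer: 5.036 Mbps × 460 s = 2316.6 Mb
Total: 51178.5 Mb = 6397.3 MB.
At 200 Mbps: 51178.5 / 200 = 256 s ≈ 4.26 minutes.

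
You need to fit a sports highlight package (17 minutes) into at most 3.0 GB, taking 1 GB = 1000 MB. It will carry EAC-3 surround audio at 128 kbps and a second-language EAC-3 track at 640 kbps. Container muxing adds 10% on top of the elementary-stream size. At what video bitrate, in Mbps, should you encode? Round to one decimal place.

Budget: 3.0 GB = 24000.0 Mb.
Stream payload after overhead: 24000.0 / 1.10 = 21818.2 Mb.
17 min = 1020 s
Total bitrate budget: 21818.2 Mb / 1020 s = 21.390 Mbps.
Audio total: 128 + 640 = 768 kbps = 0.768 Mbps.
Video: 21.390 − 0.768 = 20.622 Mbps.

20.6 Mbps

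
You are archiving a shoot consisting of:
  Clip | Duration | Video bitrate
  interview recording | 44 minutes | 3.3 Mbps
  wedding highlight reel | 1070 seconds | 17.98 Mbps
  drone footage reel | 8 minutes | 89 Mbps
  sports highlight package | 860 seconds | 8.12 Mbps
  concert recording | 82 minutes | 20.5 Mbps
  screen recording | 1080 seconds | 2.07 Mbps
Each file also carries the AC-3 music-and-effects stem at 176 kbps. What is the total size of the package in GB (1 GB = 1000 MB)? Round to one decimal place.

Audio: 176 kbps = 0.176 Mbps.
interview recording: 3.476 Mbps × 2640 s = 9176.6 Mb
wedding highlight reel: 18.156 Mbps × 1070 s = 19426.9 Mb
drone footage reel: 89.176 Mbps × 480 s = 42804.5 Mb
sports highlight package: 8.296 Mbps × 860 s = 7134.6 Mb
concert recording: 20.676 Mbps × 4920 s = 101725.9 Mb
screen recording: 2.246 Mbps × 1080 s = 2425.7 Mb
Total: 182694.2 Mb = 22836.8 MB.
= 22.84 GB.

22.8 GB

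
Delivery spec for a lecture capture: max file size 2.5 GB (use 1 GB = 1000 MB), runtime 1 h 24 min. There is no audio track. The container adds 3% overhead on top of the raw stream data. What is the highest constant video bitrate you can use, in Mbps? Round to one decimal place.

Budget: 2.5 GB = 20000.0 Mb.
Stream payload after overhead: 20000.0 / 1.03 = 19417.5 Mb.
1 h 24 min = 84 min = 5040 s
Total bitrate budget: 19417.5 Mb / 5040 s = 3.853 Mbps.

3.9 Mbps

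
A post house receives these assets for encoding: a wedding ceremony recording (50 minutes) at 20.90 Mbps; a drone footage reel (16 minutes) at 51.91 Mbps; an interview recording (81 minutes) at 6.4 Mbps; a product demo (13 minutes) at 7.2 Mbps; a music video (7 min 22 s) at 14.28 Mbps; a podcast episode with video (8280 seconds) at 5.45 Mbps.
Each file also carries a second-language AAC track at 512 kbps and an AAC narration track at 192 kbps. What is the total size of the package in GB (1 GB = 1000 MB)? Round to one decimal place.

26.7 GB

Audio total: 512 + 192 = 704 kbps = 0.704 Mbps.
wedding ceremony recording: 21.604 Mbps × 3000 s = 64812.0 Mb
drone footage reel: 52.614 Mbps × 960 s = 50509.4 Mb
interview recording: 7.104 Mbps × 4860 s = 34525.4 Mb
product demo: 7.904 Mbps × 780 s = 6165.1 Mb
music video: 14.984 Mbps × 442 s = 6622.9 Mb
podcast episode with video: 6.154 Mbps × 8280 s = 50955.1 Mb
Total: 213590.0 Mb = 26698.8 MB.
= 26.70 GB.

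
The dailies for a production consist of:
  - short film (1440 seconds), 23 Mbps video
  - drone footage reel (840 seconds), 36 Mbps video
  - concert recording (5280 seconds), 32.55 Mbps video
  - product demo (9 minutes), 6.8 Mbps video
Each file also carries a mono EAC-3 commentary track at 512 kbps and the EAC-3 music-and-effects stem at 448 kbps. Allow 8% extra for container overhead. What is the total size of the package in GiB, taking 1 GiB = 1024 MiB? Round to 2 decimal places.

Audio total: 512 + 448 = 960 kbps = 0.960 Mbps.
short film: 23.960 Mbps × 1440 s × 1.08 = 37262.6 Mb
drone footage reel: 36.960 Mbps × 840 s × 1.08 = 33530.1 Mb
concert recording: 33.510 Mbps × 5280 s × 1.08 = 191087.4 Mb
product demo: 7.760 Mbps × 540 s × 1.08 = 4525.6 Mb
Total: 266405.8 Mb = 33300.7 MB.
= 31.01 GiB.

31.01 GiB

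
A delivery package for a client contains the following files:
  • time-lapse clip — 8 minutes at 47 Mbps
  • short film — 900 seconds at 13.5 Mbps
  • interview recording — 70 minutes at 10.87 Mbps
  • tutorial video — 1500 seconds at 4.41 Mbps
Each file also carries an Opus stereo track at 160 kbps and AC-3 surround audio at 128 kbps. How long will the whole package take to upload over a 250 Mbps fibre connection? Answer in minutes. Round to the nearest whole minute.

6 minutes

Audio total: 160 + 128 = 288 kbps = 0.288 Mbps.
time-lapse clip: 47.288 Mbps × 480 s = 22698.2 Mb
short film: 13.788 Mbps × 900 s = 12409.2 Mb
interview recording: 11.158 Mbps × 4200 s = 46863.6 Mb
tutorial video: 4.698 Mbps × 1500 s = 7047.0 Mb
Total: 89018.0 Mb = 11127.3 MB.
At 250 Mbps: 89018.0 / 250 = 356 s ≈ 5.93 minutes.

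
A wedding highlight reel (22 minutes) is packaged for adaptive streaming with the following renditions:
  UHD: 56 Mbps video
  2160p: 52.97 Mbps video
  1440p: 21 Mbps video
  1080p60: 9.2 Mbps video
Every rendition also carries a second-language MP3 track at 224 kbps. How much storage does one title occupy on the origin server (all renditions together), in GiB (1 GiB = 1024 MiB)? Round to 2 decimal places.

21.52 GiB

22 min = 1320 s
Audio: 224 kbps = 0.224 Mbps.
Sum of rendition bitrates: (56+0.224) + (52.97+0.224) + (21+0.224) + (9.2+0.224) = 140.066 Mbps.
× 1320 s = 184,887 Mb = 23,111 MB = 21.52 GiB.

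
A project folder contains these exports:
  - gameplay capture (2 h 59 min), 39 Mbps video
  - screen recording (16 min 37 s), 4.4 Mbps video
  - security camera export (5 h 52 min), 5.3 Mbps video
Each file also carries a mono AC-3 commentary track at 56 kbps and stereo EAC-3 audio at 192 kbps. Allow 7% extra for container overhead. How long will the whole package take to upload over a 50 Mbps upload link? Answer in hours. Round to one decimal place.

3.2 hours

Audio total: 56 + 192 = 248 kbps = 0.248 Mbps.
gameplay capture: 39.248 Mbps × 10740 s × 1.07 = 451030.2 Mb
screen recording: 4.648 Mbps × 997 s × 1.07 = 4958.4 Mb
security camera export: 5.548 Mbps × 21120 s × 1.07 = 125375.9 Mb
Total: 581364.5 Mb = 72670.6 MB.
At 50 Mbps: 581364.5 / 50 = 11627 s ≈ 3.23 hours.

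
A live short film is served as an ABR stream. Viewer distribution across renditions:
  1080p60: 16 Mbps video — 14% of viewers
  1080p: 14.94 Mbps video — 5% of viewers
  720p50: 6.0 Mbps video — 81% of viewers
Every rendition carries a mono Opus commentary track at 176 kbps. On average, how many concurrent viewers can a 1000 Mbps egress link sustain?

Audio: 176 kbps = 0.176 Mbps.
Average per-viewer bitrate: 0.14×16.176 + 0.05×15.116 + 0.81×6.176 = 8.023 Mbps.
1000 Mbps = 1,000 Mbps; 1,000 / 8.023 = 124.64 → 124.

124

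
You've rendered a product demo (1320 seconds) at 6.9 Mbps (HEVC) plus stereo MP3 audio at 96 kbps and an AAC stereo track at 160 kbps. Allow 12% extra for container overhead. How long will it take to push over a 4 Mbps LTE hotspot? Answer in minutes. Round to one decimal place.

Audio total: 96 + 160 = 256 kbps = 0.256 Mbps.
Total bitrate: 7.156 Mbps.
File: 7.156 Mbps × 1320 s = 9445.9 Mb.
With 12% container overhead: ×1.12. → 10579.4 Mb.
At 4 Mbps: 10579.4 / 4 = 2644.9 s ≈ 44.1 minutes.

44.1 minutes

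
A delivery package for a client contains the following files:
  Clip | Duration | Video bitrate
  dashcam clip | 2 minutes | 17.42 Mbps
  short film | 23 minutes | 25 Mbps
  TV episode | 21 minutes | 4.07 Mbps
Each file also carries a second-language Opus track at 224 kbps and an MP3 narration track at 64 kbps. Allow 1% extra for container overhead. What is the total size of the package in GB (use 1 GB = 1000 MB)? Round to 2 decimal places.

Audio total: 224 + 64 = 288 kbps = 0.288 Mbps.
dashcam clip: 17.708 Mbps × 120 s × 1.01 = 2146.2 Mb
short film: 25.288 Mbps × 1380 s × 1.01 = 35246.4 Mb
TV episode: 4.358 Mbps × 1260 s × 1.01 = 5546.0 Mb
Total: 42938.6 Mb = 5367.3 MB.
= 5.367 GB.

5.37 GB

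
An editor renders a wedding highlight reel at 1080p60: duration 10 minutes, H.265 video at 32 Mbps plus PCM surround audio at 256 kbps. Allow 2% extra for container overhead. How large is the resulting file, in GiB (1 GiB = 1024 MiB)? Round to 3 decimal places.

2.298 GiB

10 min = 600 s
Audio: 256 kbps = 0.256 Mbps.
Total bitrate: 32 + 0.256 = 32.256 Mbps.
Stream data: 32.256 Mbps × 600 s = 19353.6 Mb.
With 2% container overhead: ×1.02.
19,741 Mb = 2,467,584,000 bytes ÷ 1,073,741,824 = 2.298 GiB.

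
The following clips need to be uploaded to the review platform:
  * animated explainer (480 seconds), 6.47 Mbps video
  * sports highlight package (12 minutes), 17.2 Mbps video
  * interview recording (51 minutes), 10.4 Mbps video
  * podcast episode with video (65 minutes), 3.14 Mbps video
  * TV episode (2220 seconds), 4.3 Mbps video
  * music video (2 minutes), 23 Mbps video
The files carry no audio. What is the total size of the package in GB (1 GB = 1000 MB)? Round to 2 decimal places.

8.98 GB

animated explainer: 6.470 Mbps × 480 s = 3105.6 Mb
sports highlight package: 17.200 Mbps × 720 s = 12384.0 Mb
interview recording: 10.400 Mbps × 3060 s = 31824.0 Mb
podcast episode with video: 3.140 Mbps × 3900 s = 12246.0 Mb
TV episode: 4.300 Mbps × 2220 s = 9546.0 Mb
music video: 23.000 Mbps × 120 s = 2760.0 Mb
Total: 71865.6 Mb = 8983.2 MB.
= 8.983 GB.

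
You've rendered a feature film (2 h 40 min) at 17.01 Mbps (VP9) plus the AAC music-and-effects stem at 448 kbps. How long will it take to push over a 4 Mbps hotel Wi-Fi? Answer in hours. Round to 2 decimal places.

2 h 40 min = 160 min = 9600 s
Audio: 448 kbps = 0.448 Mbps.
Total bitrate: 17.458 Mbps.
File: 17.458 Mbps × 9600 s = 167596.8 Mb.
At 4 Mbps: 167596.8 / 4 = 41899.2 s ≈ 11.6 hours.

11.64 hours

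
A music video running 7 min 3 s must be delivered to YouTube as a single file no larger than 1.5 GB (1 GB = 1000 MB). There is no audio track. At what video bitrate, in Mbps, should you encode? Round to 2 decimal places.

28.37 Mbps

Budget: 1.5 GB = 12000.0 Mb.
7 min 3 s = 423 s
Total bitrate budget: 12000.0 Mb / 423 s = 28.369 Mbps.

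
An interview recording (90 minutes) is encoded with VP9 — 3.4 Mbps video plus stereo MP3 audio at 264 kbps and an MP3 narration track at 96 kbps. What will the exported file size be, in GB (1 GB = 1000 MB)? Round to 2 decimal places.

2.54 GB

90 min = 5400 s
Audio total: 264 + 96 = 360 kbps = 0.360 Mbps.
Total bitrate: 3.4 + 0.360 = 3.760 Mbps.
Stream data: 3.760 Mbps × 5400 s = 20304.0 Mb.
20,304 Mb ÷ 8 = 2,538 MB → 2.538 GB.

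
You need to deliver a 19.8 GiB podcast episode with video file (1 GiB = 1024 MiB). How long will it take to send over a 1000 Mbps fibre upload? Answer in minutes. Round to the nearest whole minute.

3 minutes

File: 19.8 GiB = 170080.7 Mb.
At 1000 Mbps: 170080.7 / 1000 = 170.1 s ≈ 2.83 minutes.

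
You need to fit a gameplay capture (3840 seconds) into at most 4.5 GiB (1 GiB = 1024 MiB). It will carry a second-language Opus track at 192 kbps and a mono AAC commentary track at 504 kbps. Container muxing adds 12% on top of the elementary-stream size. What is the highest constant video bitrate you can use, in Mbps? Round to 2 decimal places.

8.29 Mbps

Budget: 4.5 GiB = 38654.7 Mb.
Stream payload after overhead: 38654.7 / 1.12 = 34513.1 Mb.
Total bitrate budget: 34513.1 Mb / 3840 s = 8.988 Mbps.
Audio total: 192 + 504 = 696 kbps = 0.696 Mbps.
Video: 8.988 − 0.696 = 8.292 Mbps.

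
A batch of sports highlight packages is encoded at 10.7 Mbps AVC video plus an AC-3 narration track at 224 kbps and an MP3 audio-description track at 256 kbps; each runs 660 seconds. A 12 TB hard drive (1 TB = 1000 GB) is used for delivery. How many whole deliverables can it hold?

Audio total: 224 + 256 = 480 kbps = 0.480 Mbps.
Total bitrate: 11.180 Mbps.
Per item: 11.180 Mbps × 660 s = 7,379 Mb = 922.4 MB.
Capacity: 12 TB = 96,000,000 Mb; 13010.25 items → 13010 complete.

13010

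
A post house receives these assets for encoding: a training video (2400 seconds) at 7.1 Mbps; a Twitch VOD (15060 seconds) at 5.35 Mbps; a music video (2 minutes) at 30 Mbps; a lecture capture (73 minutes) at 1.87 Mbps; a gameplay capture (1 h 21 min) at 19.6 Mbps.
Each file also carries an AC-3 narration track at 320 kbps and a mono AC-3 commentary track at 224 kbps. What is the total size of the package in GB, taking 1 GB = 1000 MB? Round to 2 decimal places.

27.41 GB

Audio total: 320 + 224 = 544 kbps = 0.544 Mbps.
training video: 7.644 Mbps × 2400 s = 18345.6 Mb
Twitch VOD: 5.894 Mbps × 15060 s = 88763.6 Mb
music video: 30.544 Mbps × 120 s = 3665.3 Mb
lecture capture: 2.414 Mbps × 4380 s = 10573.3 Mb
gameplay capture: 20.144 Mbps × 4860 s = 97899.8 Mb
Total: 219247.7 Mb = 27406.0 MB.
= 27.41 GB.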